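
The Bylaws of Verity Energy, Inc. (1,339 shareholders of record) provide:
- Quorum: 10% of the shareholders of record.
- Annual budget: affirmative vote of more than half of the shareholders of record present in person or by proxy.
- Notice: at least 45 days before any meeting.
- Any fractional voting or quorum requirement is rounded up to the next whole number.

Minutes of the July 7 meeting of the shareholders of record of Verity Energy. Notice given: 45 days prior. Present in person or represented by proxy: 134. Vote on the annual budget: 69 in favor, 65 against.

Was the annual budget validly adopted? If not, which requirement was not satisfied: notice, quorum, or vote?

Valid — all requirements satisfied.

Notice: 45 days given; 45 required. Satisfied.
Quorum: 10% of 1,339 = 133.90, rounded up to 134; 134 present. Satisfied.
Vote: requires a majority of those present (134); a majority of 134 is 68, so 68 needed; 69 in favor. Satisfied.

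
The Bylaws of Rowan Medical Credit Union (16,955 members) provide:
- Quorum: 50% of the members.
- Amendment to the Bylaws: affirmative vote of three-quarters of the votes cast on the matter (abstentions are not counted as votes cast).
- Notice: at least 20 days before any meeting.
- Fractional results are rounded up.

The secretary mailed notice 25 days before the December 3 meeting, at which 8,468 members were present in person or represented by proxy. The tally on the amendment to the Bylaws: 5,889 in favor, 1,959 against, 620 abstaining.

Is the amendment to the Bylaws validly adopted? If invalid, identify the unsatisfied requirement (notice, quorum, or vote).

Invalid — quorum requirement not satisfied.

Notice: 25 days given; 20 required. Satisfied.
Quorum: 50% of 16,955 = 8,477.50, rounded up to 8,478; 8,468 present. Not satisfied.
Vote: requires three-fourths of the votes cast (8,468 − 620 abstaining = 7,848); 3/4 of 7848 = 5886, so 5,886 needed; 5,889 in favor. Satisfied.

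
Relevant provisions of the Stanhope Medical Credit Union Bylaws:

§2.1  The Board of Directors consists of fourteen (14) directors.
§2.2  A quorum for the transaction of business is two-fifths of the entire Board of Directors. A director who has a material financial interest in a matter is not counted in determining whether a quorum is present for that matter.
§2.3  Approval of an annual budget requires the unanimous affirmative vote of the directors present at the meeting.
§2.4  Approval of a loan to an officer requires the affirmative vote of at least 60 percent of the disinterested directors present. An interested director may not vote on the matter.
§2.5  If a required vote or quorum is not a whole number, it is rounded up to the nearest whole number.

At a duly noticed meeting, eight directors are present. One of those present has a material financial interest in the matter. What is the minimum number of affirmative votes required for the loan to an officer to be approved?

5

The loan to an officer requires three-fifths of the disinterested directors present (8 − 1 = 7).
3/5 of 7 = 4.20, rounded up to 5.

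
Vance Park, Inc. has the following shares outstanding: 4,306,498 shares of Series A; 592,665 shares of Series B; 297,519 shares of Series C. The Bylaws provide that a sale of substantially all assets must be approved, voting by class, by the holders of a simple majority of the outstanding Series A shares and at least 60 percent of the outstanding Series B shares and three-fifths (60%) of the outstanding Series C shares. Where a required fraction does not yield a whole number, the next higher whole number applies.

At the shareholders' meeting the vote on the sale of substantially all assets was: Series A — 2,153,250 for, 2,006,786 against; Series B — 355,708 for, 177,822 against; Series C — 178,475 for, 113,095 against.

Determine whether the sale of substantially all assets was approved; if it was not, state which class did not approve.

Series A: a majority of 4306498 is 2153250; 2,153,250 required, 2,153,250 in favor — approved.
Series B: 3/5 of 592665 = 355599; 355,599 required, 355,708 in favor — approved.
Series C: 3/5 of 297519 = 178511.40, rounded up to 178512; 178,512 required, 178,475 in favor — not approved.

Not approved — the Series C shares did not give the required vote.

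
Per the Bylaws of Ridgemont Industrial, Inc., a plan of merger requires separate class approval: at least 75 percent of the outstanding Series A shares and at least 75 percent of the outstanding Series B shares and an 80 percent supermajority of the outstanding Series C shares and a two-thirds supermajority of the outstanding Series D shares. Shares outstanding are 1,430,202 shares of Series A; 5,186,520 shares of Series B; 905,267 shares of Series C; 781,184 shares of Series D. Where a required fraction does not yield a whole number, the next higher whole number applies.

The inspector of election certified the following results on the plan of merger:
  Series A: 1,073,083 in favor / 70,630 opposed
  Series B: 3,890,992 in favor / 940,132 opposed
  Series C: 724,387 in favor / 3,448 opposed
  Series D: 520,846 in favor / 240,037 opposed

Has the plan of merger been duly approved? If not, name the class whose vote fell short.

Approved — every class gave the required vote.

Series A: 3/4 of 1430202 = 1072651.50, rounded up to 1072652; 1,072,652 required, 1,073,083 in favor — approved.
Series B: 3/4 of 5186520 = 3889890; 3,889,890 required, 3,890,992 in favor — approved.
Series C: 4/5 of 905267 = 724213.60, rounded up to 724214; 724,214 required, 724,387 in favor — approved.
Series D: 2/3 of 781184 = 520789.33, rounded up to 520790; 520,790 required, 520,846 in favor — approved.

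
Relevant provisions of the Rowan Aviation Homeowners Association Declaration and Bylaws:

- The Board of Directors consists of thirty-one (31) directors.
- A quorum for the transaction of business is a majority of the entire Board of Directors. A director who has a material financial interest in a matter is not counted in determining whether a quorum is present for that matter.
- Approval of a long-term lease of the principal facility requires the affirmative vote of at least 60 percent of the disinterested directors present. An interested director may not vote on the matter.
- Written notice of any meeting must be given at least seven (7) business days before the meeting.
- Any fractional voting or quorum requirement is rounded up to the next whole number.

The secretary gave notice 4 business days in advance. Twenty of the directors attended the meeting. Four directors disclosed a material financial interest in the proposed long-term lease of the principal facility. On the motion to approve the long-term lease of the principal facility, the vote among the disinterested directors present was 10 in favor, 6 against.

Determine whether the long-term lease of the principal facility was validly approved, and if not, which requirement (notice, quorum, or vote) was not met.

Notice: 4 business days given; 7 required (4 < 7). Not satisfied.
Quorum: 20 present, but the 4 interested directors do not count, leaving 16. Quorum is 16. Satisfied.
Vote: the long-term lease of the principal facility requires three-fifths of the disinterested directors present (20 − 4 = 16). 3/5 of 16 = 9.60, rounded up to 10, so 10 affirmative votes are needed; 10 voted in favor. Satisfied.

Invalid — notice requirement not satisfied.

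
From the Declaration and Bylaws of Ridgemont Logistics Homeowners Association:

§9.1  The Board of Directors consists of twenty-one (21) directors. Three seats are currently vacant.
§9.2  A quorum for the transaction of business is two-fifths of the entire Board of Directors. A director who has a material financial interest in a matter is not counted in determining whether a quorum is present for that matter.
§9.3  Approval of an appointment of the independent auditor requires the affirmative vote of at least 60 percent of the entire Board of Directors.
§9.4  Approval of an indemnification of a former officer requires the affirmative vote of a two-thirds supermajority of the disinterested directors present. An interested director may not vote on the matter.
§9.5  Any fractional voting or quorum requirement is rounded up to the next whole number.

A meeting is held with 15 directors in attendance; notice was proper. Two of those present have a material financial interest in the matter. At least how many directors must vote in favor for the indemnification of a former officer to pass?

9

The indemnification of a former officer requires two-thirds of the disinterested directors present (15 − 2 = 13).
2/3 of 13 = 8.67, rounded up to 9.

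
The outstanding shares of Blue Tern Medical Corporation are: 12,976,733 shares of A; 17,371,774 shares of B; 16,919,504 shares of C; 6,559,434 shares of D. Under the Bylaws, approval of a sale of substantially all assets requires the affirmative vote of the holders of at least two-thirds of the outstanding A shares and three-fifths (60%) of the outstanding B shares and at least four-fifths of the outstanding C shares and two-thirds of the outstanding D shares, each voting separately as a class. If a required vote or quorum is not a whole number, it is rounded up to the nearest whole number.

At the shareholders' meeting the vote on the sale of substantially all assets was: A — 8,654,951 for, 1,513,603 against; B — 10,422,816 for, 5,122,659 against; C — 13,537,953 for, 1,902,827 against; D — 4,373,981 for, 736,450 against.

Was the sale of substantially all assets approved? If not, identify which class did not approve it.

A: 2/3 of 12976733 = 8651155.33, rounded up to 8651156; 8,651,156 required, 8,654,951 in favor — approved.
B: 3/5 of 17371774 = 10423064.40, rounded up to 10423065; 10,423,065 required, 10,422,816 in favor — not approved.
C: 4/5 of 16919504 = 13535603.20, rounded up to 13535604; 13,535,604 required, 13,537,953 in favor — approved.
D: 2/3 of 6559434 = 4372956; 4,372,956 required, 4,373,981 in favor — approved.

Not approved — the B shares did not give the required vote.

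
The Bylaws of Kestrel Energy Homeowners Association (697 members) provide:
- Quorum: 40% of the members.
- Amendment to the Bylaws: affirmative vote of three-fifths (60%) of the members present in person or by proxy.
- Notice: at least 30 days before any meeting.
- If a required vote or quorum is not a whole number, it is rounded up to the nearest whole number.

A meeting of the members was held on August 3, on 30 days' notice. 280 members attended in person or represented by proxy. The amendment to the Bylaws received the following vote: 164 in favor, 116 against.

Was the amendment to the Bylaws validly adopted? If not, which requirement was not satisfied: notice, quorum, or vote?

Notice: 30 days given; 30 required. Satisfied.
Quorum: 40% of 697 = 278.80, rounded up to 279; 280 present. Satisfied.
Vote: requires three-fifths of those present (280); 3/5 of 280 = 168, so 168 needed; 164 in favor. Not satisfied.

Invalid — vote requirement not satisfied.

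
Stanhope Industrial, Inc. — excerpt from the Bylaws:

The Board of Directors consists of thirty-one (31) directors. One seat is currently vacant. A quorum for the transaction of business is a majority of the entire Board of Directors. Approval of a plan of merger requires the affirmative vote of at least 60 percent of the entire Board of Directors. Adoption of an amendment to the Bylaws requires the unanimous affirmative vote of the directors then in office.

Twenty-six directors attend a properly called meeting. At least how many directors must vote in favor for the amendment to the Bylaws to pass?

The amendment to the Bylaws requires the unanimous vote of the directors then in office (30).
Unanimous means all 30.
(Only 26 can vote, so the amendment to the Bylaws cannot pass at this meeting, but the required vote is still 30.)

30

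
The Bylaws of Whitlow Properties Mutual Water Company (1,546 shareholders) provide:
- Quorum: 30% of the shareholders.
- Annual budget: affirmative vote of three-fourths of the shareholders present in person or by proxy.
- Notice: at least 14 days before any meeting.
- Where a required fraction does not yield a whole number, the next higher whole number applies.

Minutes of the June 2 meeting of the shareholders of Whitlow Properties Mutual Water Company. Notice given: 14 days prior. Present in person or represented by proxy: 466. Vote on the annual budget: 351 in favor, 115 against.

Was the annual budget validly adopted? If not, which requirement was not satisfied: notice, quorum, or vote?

Valid — all requirements satisfied.

Notice: 14 days given; 14 required. Satisfied.
Quorum: 30% of 1,546 = 463.80, rounded up to 464; 466 present. Satisfied.
Vote: requires three-fourths of those present (466); 3/4 of 466 = 349.50, rounded up to 350, so 350 needed; 351 in favor. Satisfied.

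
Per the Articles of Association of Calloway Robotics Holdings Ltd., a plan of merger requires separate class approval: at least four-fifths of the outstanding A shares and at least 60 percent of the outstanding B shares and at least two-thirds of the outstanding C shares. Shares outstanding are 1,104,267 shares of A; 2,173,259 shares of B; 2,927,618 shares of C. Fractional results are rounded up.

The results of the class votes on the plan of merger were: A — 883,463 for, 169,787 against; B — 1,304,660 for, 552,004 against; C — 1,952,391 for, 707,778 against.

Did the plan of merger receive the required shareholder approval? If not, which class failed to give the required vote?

Approved — every class gave the required vote.

A: 4/5 of 1104267 = 883413.60, rounded up to 883414; 883,414 required, 883,463 in favor — approved.
B: 3/5 of 2173259 = 1303955.40, rounded up to 1303956; 1,303,956 required, 1,304,660 in favor — approved.
C: 2/3 of 2927618 = 1951745.33, rounded up to 1951746; 1,951,746 required, 1,952,391 in favor — approved.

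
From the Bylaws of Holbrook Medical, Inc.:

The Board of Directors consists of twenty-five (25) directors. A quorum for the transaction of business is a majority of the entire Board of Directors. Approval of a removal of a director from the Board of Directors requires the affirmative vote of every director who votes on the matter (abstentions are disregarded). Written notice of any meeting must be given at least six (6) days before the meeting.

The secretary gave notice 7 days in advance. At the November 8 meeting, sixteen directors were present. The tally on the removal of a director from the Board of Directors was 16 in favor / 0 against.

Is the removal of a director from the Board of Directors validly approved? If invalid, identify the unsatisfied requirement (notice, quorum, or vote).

Notice: 7 days given; 6 required (7 ≥ 6). Satisfied.
Quorum: 16 present; quorum is 13. Satisfied.
Vote: the removal of a director from the Board of Directors requires the unanimous vote of the votes cast (16). Unanimous means all 16, so 16 affirmative votes are needed; 16 voted in favor. Satisfied.

Valid — all requirements satisfied.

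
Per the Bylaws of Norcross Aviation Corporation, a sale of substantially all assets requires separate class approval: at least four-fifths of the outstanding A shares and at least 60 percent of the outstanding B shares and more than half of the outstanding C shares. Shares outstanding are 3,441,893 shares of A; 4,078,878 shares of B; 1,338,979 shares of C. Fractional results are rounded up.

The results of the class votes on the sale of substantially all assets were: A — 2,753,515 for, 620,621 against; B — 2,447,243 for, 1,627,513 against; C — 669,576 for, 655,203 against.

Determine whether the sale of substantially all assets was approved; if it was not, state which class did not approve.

Not approved — the B shares did not give the required vote.

A: 4/5 of 3441893 = 2753514.40, rounded up to 2753515; 2,753,515 required, 2,753,515 in favor — approved.
B: 3/5 of 4078878 = 2447326.80, rounded up to 2447327; 2,447,327 required, 2,447,243 in favor — not approved.
C: a majority of 1338979 is 669490; 669,490 required, 669,576 in favor — approved.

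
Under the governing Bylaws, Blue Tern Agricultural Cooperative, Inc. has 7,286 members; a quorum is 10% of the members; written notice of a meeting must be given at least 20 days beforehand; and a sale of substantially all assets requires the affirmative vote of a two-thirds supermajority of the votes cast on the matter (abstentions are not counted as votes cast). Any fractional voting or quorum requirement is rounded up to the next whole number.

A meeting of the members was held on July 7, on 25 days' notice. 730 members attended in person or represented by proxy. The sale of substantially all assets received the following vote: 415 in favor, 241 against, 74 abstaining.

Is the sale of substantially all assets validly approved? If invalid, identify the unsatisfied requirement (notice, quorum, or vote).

Invalid — vote requirement not satisfied.

Notice: 25 days given; 20 required. Satisfied.
Quorum: 10% of 7,286 = 728.60, rounded up to 729; 730 present. Satisfied.
Vote: requires two-thirds of the votes cast (730 − 74 abstaining = 656); 2/3 of 656 = 437.33, rounded up to 438, so 438 needed; 415 in favor. Not satisfied.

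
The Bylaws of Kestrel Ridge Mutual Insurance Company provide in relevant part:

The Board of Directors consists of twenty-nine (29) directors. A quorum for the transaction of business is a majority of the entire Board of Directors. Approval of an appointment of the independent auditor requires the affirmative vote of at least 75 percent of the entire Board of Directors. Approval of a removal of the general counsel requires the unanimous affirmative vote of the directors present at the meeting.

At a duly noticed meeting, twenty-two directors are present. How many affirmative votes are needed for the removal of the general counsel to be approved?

22

The removal of the general counsel requires the unanimous vote of the directors present (22).
Unanimous means all 22.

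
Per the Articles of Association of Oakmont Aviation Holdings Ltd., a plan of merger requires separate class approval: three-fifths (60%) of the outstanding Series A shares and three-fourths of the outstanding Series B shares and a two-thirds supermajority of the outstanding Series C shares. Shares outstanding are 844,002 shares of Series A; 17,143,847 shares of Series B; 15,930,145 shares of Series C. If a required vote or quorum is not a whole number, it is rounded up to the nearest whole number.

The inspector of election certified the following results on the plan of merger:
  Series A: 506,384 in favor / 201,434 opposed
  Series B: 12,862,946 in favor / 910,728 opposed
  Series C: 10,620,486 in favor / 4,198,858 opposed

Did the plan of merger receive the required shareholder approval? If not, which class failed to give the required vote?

Not approved — the Series A shares did not give the required vote.

Series A: 3/5 of 844002 = 506401.20, rounded up to 506402; 506,402 required, 506,384 in favor — not approved.
Series B: 3/4 of 17143847 = 12857885.25, rounded up to 12857886; 12,857,886 required, 12,862,946 in favor — approved.
Series C: 2/3 of 15930145 = 10620096.67, rounded up to 10620097; 10,620,097 required, 10,620,486 in favor — approved.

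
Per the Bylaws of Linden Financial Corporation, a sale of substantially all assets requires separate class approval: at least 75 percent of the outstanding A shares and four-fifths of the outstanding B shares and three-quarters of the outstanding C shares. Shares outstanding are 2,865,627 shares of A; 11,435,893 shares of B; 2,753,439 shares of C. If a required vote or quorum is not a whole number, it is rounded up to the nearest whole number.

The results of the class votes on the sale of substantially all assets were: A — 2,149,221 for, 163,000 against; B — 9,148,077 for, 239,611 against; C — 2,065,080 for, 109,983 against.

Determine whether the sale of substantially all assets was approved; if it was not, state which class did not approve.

Not approved — the B shares did not give the required vote.

A: 3/4 of 2865627 = 2149220.25, rounded up to 2149221; 2,149,221 required, 2,149,221 in favor — approved.
B: 4/5 of 11435893 = 9148714.40, rounded up to 9148715; 9,148,715 required, 9,148,077 in favor — not approved.
C: 3/4 of 2753439 = 2065079.25, rounded up to 2065080; 2,065,080 required, 2,065,080 in favor — approved.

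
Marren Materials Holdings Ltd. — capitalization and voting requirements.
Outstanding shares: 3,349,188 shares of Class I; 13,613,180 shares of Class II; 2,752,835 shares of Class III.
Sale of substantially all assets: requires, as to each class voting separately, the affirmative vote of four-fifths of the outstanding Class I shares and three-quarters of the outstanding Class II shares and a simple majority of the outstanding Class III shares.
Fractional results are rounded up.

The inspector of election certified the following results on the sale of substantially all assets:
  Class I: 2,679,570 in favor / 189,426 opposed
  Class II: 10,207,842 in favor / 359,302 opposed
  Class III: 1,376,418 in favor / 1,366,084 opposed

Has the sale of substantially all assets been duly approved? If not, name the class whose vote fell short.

Class I: 4/5 of 3349188 = 2679350.40, rounded up to 2679351; 2,679,351 required, 2,679,570 in favor — approved.
Class II: 3/4 of 13613180 = 10209885; 10,209,885 required, 10,207,842 in favor — not approved.
Class III: a majority of 2752835 is 1376418; 1,376,418 required, 1,376,418 in favor — approved.

Not approved — the Class II shares did not give the required vote.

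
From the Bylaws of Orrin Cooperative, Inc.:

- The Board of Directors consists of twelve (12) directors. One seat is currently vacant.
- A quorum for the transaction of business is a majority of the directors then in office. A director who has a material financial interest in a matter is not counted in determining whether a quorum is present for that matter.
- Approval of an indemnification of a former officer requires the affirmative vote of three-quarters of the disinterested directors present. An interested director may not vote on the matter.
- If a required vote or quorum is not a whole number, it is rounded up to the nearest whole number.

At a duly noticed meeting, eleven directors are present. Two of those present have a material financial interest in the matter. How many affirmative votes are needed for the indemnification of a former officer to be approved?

The indemnification of a former officer requires three-fourths of the disinterested directors present (11 − 2 = 9).
3/4 of 9 = 6.75, rounded up to 7.

7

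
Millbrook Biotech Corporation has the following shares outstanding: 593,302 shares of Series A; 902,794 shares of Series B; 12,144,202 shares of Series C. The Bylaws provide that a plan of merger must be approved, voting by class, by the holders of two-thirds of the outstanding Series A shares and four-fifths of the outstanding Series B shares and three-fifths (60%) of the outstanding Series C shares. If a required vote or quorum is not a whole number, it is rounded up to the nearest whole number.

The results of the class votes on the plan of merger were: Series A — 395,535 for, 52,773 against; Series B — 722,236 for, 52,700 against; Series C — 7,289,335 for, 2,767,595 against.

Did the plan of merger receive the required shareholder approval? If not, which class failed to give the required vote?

Approved — every class gave the required vote.

Series A: 2/3 of 593302 = 395534.67, rounded up to 395535; 395,535 required, 395,535 in favor — approved.
Series B: 4/5 of 902794 = 722235.20, rounded up to 722236; 722,236 required, 722,236 in favor — approved.
Series C: 3/5 of 12144202 = 7286521.20, rounded up to 7286522; 7,286,522 required, 7,289,335 in favor — approved.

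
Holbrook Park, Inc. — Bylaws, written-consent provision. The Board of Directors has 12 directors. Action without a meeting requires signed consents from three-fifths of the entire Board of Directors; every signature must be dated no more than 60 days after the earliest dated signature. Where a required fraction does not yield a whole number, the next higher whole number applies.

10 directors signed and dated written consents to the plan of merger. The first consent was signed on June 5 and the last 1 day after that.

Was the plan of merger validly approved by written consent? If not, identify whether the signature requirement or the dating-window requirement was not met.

Signatures required: three-fifths of 12 — 3/5 of 12 = 7.20, rounded up to 8, so 8 needed; 10 signed. Sufficient.
Dating window: the latest signature is 1 day after the earliest; the limit is 60 days. Within the window.

Effective — both the signature and dating-window requirements are satisfied.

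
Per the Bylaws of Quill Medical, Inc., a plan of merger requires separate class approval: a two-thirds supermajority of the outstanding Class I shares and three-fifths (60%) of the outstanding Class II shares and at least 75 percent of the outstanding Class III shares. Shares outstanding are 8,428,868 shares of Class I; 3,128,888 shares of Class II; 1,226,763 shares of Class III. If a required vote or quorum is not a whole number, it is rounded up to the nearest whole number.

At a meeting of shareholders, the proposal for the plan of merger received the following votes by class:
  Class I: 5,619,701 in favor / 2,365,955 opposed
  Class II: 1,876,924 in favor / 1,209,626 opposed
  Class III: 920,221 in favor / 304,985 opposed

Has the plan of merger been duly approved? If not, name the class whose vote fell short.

Not approved — the Class II shares did not give the required vote.

Class I: 2/3 of 8428868 = 5619245.33, rounded up to 5619246; 5,619,246 required, 5,619,701 in favor — approved.
Class II: 3/5 of 3128888 = 1877332.80, rounded up to 1877333; 1,877,333 required, 1,876,924 in favor — not approved.
Class III: 3/4 of 1226763 = 920072.25, rounded up to 920073; 920,073 required, 920,221 in favor — approved.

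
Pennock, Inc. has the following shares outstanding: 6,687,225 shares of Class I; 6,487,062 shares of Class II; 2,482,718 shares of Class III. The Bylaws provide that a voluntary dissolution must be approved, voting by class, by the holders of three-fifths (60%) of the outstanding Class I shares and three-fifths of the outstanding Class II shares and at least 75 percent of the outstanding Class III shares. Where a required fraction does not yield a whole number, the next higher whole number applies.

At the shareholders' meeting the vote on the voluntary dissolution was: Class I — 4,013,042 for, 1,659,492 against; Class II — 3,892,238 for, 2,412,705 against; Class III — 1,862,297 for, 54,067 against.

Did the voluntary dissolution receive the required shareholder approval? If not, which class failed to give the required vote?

Approved — every class gave the required vote.

Class I: 3/5 of 6687225 = 4012335; 4,012,335 required, 4,013,042 in favor — approved.
Class II: 3/5 of 6487062 = 3892237.20, rounded up to 3892238; 3,892,238 required, 3,892,238 in favor — approved.
Class III: 3/4 of 2482718 = 1862038.50, rounded up to 1862039; 1,862,039 required, 1,862,297 in favor — approved.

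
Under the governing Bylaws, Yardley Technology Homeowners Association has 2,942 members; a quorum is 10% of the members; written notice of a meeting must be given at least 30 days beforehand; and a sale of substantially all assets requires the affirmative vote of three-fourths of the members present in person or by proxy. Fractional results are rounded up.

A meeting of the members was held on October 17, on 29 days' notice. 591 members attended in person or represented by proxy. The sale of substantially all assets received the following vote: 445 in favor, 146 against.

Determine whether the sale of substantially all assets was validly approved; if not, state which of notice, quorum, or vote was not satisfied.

Notice: 29 days given; 30 required. Not satisfied.
Quorum: 10% of 2,942 = 294.20, rounded up to 295; 591 present. Satisfied.
Vote: requires three-fourths of those present (591); 3/4 of 591 = 443.25, rounded up to 444, so 444 needed; 445 in favor. Satisfied.

Invalid — notice requirement not satisfied.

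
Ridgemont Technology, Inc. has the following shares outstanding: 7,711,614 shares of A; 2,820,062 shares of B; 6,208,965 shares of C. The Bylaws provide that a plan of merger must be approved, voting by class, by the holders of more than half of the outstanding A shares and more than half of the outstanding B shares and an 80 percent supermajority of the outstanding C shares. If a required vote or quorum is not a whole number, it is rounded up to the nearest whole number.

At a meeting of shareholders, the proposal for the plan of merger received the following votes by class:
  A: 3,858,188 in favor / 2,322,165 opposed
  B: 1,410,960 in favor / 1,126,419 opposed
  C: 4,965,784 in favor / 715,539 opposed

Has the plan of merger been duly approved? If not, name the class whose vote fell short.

Not approved — the C shares did not give the required vote.

A: a majority of 7711614 is 3855808; 3,855,808 required, 3,858,188 in favor — approved.
B: a majority of 2820062 is 1410032; 1,410,032 required, 1,410,960 in favor — approved.
C: 4/5 of 6208965 = 4967172; 4,967,172 required, 4,965,784 in favor — not approved.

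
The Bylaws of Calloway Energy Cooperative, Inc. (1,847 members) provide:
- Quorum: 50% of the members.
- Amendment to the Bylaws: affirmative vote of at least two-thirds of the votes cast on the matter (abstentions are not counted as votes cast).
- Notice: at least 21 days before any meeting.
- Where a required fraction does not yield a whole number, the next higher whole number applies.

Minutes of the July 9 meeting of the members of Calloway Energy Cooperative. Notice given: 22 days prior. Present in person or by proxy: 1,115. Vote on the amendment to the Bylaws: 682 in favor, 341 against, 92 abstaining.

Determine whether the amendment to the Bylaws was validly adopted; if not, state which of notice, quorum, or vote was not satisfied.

Valid — all requirements satisfied.

Notice: 22 days given; 21 required. Satisfied.
Quorum: 50% of 1,847 = 923.50, rounded up to 924; 1,115 present. Satisfied.
Vote: requires two-thirds of the votes cast (1,115 − 92 abstaining = 1,023); 2/3 of 1023 = 682, so 682 needed; 682 in favor. Satisfied.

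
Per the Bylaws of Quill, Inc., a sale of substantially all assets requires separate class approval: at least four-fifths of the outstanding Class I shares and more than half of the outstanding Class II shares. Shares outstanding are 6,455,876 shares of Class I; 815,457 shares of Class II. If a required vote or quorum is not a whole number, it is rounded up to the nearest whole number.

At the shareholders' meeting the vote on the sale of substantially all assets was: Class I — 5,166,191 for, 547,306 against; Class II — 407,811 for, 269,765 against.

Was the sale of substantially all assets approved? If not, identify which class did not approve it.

Class I: 4/5 of 6455876 = 5164700.80, rounded up to 5164701; 5,164,701 required, 5,166,191 in favor — approved.
Class II: a majority of 815457 is 407729; 407,729 required, 407,811 in favor — approved.

Approved — every class gave the required vote.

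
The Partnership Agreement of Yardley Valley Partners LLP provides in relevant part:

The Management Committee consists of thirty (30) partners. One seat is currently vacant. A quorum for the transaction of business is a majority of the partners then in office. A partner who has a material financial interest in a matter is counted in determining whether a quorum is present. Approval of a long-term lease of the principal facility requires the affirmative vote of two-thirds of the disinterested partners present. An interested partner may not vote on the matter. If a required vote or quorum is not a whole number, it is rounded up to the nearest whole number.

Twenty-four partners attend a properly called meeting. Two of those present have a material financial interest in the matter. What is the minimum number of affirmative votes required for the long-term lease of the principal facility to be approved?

The long-term lease of the principal facility requires two-thirds of the disinterested partners present (24 − 2 = 22).
2/3 of 22 = 14.67, rounded up to 15.

15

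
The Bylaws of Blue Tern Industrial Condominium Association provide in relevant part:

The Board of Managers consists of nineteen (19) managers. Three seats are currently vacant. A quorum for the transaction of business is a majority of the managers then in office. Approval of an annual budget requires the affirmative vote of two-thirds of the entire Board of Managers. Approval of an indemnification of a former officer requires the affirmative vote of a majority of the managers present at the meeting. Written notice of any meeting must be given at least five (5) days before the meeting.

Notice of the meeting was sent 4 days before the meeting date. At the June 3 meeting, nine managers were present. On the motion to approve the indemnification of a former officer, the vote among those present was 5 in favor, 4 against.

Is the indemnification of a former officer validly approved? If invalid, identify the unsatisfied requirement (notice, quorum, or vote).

Invalid — notice requirement not satisfied.

Notice: 4 days given; 5 required (4 < 5). Not satisfied.
Quorum: 9 present; quorum is 9. Satisfied.
Vote: the indemnification of a former officer requires a majority of the managers present (9). A majority of 9 is 5, so 5 affirmative votes are needed; 5 voted in favor. Satisfied.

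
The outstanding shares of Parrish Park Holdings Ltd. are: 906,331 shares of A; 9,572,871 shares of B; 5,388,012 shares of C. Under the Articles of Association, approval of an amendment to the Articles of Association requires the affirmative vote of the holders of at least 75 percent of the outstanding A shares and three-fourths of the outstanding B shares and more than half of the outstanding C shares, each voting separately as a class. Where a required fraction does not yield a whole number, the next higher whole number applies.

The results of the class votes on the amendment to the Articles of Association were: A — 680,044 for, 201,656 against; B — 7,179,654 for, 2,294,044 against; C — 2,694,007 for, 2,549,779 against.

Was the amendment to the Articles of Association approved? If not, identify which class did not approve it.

Approved — every class gave the required vote.

A: 3/4 of 906331 = 679748.25, rounded up to 679749; 679,749 required, 680,044 in favor — approved.
B: 3/4 of 9572871 = 7179653.25, rounded up to 7179654; 7,179,654 required, 7,179,654 in favor — approved.
C: a majority of 5388012 is 2694007; 2,694,007 required, 2,694,007 in favor — approved.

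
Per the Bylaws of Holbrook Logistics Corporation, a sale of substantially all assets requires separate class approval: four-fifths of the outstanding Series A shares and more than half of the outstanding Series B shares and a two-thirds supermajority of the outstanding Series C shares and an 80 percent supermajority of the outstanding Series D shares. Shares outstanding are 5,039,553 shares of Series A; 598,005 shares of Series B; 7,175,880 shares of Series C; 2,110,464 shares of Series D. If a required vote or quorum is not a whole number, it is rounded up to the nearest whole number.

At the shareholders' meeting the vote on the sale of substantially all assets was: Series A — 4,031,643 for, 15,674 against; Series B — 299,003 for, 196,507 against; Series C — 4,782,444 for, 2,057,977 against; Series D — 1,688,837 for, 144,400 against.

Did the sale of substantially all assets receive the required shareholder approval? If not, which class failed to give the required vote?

Series A: 4/5 of 5039553 = 4031642.40, rounded up to 4031643; 4,031,643 required, 4,031,643 in favor — approved.
Series B: a majority of 598005 is 299003; 299,003 required, 299,003 in favor — approved.
Series C: 2/3 of 7175880 = 4783920; 4,783,920 required, 4,782,444 in favor — not approved.
Series D: 4/5 of 2110464 = 1688371.20, rounded up to 1688372; 1,688,372 required, 1,688,837 in favor — approved.

Not approved — the Series C shares did not give the required vote.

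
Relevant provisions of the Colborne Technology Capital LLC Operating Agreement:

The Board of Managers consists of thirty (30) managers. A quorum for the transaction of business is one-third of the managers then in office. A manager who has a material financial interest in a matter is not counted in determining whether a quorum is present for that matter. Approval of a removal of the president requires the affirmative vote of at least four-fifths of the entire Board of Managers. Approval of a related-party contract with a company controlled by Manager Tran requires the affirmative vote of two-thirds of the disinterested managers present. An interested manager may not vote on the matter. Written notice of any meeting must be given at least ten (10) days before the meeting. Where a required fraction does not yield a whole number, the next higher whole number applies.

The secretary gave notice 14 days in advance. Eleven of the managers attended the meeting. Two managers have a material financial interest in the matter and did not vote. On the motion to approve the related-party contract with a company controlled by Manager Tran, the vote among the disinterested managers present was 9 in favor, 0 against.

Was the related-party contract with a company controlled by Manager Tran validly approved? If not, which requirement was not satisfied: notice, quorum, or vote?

Notice: 14 days given; 10 required (14 ≥ 10). Satisfied.
Quorum: 11 present, but the 2 interested managers do not count, leaving 9. Quorum is 10. Not satisfied.
Vote: the related-party contract with a company controlled by Manager Tran requires two-thirds of the disinterested managers present (11 − 2 = 9). 2/3 of 9 = 6, so 6 affirmative votes are needed; 9 voted in favor. Satisfied. (Moot — without a quorum no business can be validly transacted.)

Invalid — quorum requirement not satisfied.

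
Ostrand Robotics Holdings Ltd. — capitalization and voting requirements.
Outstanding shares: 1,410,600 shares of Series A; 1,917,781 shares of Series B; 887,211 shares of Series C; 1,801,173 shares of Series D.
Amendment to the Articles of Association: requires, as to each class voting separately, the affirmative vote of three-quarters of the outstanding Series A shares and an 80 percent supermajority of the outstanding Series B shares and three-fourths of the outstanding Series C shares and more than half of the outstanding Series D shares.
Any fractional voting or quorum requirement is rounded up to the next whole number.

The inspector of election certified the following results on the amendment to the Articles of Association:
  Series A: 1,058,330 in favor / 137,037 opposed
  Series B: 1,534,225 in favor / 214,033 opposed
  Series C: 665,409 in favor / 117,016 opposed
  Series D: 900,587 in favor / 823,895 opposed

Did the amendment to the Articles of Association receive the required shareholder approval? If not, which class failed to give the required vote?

Approved — every class gave the required vote.

Series A: 3/4 of 1410600 = 1057950; 1,057,950 required, 1,058,330 in favor — approved.
Series B: 4/5 of 1917781 = 1534224.80, rounded up to 1534225; 1,534,225 required, 1,534,225 in favor — approved.
Series C: 3/4 of 887211 = 665408.25, rounded up to 665409; 665,409 required, 665,409 in favor — approved.
Series D: a majority of 1801173 is 900587; 900,587 required, 900,587 in favor — approved.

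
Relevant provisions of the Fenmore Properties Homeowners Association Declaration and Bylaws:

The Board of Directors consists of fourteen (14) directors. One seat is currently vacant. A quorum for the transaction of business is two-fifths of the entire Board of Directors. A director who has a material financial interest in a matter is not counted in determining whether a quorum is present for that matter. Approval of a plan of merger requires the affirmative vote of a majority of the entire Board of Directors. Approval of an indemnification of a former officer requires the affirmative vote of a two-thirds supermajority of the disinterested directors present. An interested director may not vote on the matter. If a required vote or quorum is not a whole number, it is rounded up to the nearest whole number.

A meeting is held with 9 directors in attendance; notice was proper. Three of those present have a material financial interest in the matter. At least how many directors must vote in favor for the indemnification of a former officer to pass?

The indemnification of a former officer requires two-thirds of the disinterested directors present (9 − 3 = 6).
2/3 of 6 = 4.

4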